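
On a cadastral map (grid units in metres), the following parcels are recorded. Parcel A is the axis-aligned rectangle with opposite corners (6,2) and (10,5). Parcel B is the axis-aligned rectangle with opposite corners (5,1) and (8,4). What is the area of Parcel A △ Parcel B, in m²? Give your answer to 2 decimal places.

13.00

|Parcel A∩Parcel B|: x∈[6,8], y∈[2,4] → 2·2 = 4.
|Parcel A △ Parcel B| = |Parcel A| + |Parcel B| − 2·|Parcel A∩Parcel B| = 12 + 9 − 8 = 13.00.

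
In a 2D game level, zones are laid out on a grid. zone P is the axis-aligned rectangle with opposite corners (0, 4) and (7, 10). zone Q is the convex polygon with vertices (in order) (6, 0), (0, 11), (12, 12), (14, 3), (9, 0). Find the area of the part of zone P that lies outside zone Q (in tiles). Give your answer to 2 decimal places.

13.09

|zone P| = 42, |zone P∩zone Q| = 28.9091.
|zone P ∖ zone Q| = |zone P| − |zone P∩zone Q| = 42 − 28.9091 = 13.09.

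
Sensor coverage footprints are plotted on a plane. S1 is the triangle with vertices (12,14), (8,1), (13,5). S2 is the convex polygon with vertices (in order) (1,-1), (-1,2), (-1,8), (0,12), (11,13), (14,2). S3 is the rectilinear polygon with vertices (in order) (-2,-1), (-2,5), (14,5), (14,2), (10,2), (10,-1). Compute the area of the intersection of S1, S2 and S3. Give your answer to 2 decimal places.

The intersection is the polygon with vertices (8,1), (9.231,5), (13,5).
By the shoelace formula its area is 7.54.

7.54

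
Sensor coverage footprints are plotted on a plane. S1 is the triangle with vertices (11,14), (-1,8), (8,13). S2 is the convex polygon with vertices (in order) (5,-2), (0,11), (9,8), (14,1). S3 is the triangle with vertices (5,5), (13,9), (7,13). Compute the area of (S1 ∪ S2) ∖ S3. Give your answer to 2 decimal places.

|S1 ∪ S2| = 92.6724.
|(S1 ∪ S2) ∩ S3| = 9.1635.
|(S1 ∪ S2) ∖ S3| = 92.6724 − 9.1635 = 83.51.

83.51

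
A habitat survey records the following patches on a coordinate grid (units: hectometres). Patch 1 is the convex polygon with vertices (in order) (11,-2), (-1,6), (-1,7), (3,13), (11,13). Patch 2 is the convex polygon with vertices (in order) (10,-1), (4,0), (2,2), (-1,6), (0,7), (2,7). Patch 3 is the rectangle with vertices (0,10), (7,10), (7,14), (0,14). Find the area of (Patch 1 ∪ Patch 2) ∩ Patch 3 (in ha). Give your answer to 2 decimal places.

The region (Patch 1 ∪ Patch 2) ∩ Patch 3 is the polygon with vertices (3,13), (7,13), (7,10), (1,10).
By the shoelace formula its area is 15.00.

15.00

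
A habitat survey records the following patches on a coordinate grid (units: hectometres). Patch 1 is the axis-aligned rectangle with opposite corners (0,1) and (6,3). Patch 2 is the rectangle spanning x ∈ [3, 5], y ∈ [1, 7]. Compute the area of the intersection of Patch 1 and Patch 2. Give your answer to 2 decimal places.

|Patch 1∩Patch 2|: x∈[3,5], y∈[1,3] → 2·2 = 4.

4.00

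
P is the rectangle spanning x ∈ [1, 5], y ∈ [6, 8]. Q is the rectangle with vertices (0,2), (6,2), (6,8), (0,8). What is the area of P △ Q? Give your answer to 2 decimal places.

28.00

|P∩Q|: x∈[1,5], y∈[6,8] → 4·2 = 8.
|P △ Q| = |P| + |Q| − 2·|P∩Q| = 8 + 36 − 16 = 28.00.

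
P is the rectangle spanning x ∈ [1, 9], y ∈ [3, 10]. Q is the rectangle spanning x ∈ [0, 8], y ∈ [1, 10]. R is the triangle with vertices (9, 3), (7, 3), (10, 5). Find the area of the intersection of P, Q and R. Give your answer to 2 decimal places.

0.33

The intersection is the polygon with vertices (8,3), (7,3), (8,3.667).
By the shoelace formula its area is 0.33.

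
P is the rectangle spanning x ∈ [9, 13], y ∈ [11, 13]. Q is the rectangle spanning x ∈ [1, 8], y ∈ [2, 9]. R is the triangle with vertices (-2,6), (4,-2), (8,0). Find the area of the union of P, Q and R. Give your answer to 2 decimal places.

74.97

By inclusion–exclusion:
Individual areas: |P| = 8, |Q| = 49, |R| = 22.
|P∩Q| = 0 (no overlap).
|P∩R| = 0.
|Q∩R| = 4.0333.
|P∩Q∩R| = 0.
|P ∪ Q ∪ R| = 79 − 4.0333 + 0 = 74.97.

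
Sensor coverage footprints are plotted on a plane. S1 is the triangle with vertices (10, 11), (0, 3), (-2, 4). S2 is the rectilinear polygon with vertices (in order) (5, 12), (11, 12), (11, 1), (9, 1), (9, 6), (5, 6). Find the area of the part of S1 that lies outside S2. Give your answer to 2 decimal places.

10.29

|S1| = 13, |S1∩S2| = 2.7083.
|S1 ∖ S2| = |S1| − |S1∩S2| = 13 − 2.7083 = 10.29.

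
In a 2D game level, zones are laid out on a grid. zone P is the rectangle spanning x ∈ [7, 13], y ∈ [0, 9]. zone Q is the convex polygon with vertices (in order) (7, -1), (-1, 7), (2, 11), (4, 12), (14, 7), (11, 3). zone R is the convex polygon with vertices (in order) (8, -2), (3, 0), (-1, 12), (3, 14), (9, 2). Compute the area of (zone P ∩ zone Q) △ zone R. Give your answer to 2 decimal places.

|zone P ∩ zone Q| = 38.5833.
|(zone P ∩ zone Q) ∩ zone R| = 7.3333.
|(zone P ∩ zone Q) △ zone R| = 38.5833 + 81 − 14.6667 = 104.92.

104.92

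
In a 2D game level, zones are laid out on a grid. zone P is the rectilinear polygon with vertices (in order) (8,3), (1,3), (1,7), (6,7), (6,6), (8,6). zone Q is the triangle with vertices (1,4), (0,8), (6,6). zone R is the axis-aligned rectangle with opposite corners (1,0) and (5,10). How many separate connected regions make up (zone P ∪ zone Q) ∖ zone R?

(zone P ∪ zone Q) ∖ zone R splits into 2 disjoint pieces (area 1.8333, area 10).

2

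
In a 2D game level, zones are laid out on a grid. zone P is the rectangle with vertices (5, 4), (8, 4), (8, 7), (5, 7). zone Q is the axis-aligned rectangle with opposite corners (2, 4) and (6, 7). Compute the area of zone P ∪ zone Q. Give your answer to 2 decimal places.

18.00

By inclusion–exclusion:
Individual areas: |zone P| = 9, |zone Q| = 12.
|zone P∩zone Q|: x∈[5,6], y∈[4,7] → 1·3 = 3.
|zone P ∪ zone Q| = 21 − 3 = 18.00.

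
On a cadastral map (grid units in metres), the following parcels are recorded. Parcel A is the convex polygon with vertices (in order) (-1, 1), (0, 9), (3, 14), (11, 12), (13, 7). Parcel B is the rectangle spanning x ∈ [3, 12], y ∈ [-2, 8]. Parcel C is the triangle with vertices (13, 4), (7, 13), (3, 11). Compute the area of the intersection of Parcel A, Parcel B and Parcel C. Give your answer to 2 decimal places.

The intersection is the polygon with vertices (10.333,8), (11.444,6.333), (10.342,5.861), (7.286,8).
By the shoelace formula its area is 4.44.

4.44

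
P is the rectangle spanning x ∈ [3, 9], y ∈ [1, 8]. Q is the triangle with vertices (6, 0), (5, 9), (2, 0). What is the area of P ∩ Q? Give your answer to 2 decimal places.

The intersection is the polygon with vertices (5.111,8), (5.889,1), (3,1), (3,3), (4.667,8).
By the shoelace formula its area is 13.33.

13.33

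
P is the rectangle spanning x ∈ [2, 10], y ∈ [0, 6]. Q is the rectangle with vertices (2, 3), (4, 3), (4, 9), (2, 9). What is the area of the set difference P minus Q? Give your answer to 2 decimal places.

|P∩Q|: x∈[2,4], y∈[3,6] → 2·3 = 6.
|P| = 48.
|P ∖ Q| = |P| − |P∩Q| = 48 − 6 = 42.00.

42.00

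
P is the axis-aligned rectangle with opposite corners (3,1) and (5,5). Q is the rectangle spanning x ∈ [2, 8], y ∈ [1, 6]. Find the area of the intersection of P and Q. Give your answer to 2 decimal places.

8.00

|P∩Q|: x∈[3,5], y∈[1,5] → 2·4 = 8.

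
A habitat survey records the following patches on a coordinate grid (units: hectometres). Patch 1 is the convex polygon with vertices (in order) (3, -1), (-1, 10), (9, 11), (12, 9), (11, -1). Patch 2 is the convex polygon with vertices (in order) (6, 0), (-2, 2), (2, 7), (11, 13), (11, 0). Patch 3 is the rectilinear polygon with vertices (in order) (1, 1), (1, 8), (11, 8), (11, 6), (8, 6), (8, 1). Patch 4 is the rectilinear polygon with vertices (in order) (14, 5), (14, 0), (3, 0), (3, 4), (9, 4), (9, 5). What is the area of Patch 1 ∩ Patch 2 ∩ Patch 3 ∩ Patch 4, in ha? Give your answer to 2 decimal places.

The intersection is the polygon with vertices (8,1), (3,1), (3,4), (8,4).
By the shoelace formula its area is 15.00.

15.00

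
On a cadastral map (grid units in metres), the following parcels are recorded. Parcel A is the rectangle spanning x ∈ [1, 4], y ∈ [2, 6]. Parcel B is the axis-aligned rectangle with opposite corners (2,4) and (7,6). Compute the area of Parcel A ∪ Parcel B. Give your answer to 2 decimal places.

18.00

By inclusion–exclusion:
Individual areas: |Parcel A| = 12, |Parcel B| = 10.
|Parcel A∩Parcel B|: x∈[2,4], y∈[4,6] → 2·2 = 4.
|Parcel A ∪ Parcel B| = 22 − 4 = 18.00.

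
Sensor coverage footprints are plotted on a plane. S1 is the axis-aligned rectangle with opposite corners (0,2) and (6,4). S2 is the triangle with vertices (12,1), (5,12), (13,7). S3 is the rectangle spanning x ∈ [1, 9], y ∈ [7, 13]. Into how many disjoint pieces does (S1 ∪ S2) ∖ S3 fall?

(S1 ∪ S2) ∖ S3 splits into 2 disjoint pieces (area 12, area 19.4545).

2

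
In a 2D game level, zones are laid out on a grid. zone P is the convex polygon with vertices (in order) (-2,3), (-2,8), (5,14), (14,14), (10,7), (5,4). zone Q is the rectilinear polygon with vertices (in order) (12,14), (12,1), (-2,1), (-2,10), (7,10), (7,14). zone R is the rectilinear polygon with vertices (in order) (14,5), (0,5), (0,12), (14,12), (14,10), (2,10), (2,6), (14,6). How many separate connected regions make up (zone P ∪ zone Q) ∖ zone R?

3

(zone P ∪ zone Q) ∖ zone R splits into 3 disjoint pieces (area 66, area 19.1905, area 40).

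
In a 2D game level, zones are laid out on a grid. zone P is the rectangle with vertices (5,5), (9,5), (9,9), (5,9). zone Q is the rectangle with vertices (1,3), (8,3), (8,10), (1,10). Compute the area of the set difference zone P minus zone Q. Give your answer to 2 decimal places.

|zone P∩zone Q|: x∈[5,8], y∈[5,9] → 3·4 = 12.
|zone P| = 16.
|zone P ∖ zone Q| = |zone P| − |zone P∩zone Q| = 16 − 12 = 4.00.

4.00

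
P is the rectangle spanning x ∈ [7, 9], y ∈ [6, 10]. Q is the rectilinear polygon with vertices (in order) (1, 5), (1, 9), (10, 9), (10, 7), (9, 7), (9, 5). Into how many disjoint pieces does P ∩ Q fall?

P ∩ Q is a single connected region.

1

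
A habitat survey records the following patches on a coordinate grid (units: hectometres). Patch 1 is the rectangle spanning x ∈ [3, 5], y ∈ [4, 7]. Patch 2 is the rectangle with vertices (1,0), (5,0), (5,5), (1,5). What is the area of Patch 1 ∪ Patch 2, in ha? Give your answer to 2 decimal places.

By inclusion–exclusion:
Individual areas: |Patch 1| = 6, |Patch 2| = 20.
|Patch 1∩Patch 2|: x∈[3,5], y∈[4,5] → 2·1 = 2.
|Patch 1 ∪ Patch 2| = 26 − 2 = 24.00.

24.00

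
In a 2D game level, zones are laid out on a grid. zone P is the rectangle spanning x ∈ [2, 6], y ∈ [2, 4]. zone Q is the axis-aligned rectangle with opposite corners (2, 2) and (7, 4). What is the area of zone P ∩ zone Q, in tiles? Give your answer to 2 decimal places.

|zone P∩zone Q|: x∈[2,6], y∈[2,4] → 4·2 = 8.

8.00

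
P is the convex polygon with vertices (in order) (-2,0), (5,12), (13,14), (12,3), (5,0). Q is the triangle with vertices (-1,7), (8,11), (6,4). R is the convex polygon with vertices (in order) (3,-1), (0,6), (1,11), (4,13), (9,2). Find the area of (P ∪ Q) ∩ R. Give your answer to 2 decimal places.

|P ∪ Q| = 131.4818.
|(P ∪ Q) ∩ R| = 56.94.

56.94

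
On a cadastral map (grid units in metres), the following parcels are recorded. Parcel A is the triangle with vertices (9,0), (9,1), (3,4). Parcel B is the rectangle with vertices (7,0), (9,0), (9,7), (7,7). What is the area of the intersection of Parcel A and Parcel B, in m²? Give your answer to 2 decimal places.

The intersection is the polygon with vertices (9,0), (7,1.333), (7,2), (9,1).
By the shoelace formula its area is 1.67.

1.67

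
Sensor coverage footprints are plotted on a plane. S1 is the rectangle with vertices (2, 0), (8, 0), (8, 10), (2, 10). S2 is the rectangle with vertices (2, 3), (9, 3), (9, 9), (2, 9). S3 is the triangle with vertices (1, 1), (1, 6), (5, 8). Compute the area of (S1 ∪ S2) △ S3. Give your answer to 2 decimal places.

64.75

|S1 ∪ S2| = 66.
|(S1 ∪ S2) ∩ S3| = 5.625.
|(S1 ∪ S2) △ S3| = 66 + 10 − 11.25 = 64.75.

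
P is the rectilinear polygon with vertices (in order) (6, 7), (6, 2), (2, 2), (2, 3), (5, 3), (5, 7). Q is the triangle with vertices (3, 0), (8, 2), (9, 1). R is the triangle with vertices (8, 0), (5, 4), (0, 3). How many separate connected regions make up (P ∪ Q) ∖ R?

4

(P ∪ Q) ∖ R splits into 4 disjoint pieces (area 0.0833, area 3.6667, area 1.5057, area 0.977).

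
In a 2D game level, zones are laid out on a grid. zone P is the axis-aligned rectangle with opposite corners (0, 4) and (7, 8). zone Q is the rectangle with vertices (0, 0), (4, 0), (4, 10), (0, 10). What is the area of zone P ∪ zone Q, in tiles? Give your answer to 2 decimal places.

By inclusion–exclusion:
Individual areas: |zone P| = 28, |zone Q| = 40.
|zone P∩zone Q|: x∈[0,4], y∈[4,8] → 4·4 = 16.
|zone P ∪ zone Q| = 68 − 16 = 52.00.

52.00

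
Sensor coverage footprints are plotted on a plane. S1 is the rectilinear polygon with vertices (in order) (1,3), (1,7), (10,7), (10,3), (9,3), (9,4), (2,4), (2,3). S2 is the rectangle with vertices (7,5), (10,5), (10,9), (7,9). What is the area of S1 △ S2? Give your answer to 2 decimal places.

29.00

|S1| = 29, |S2| = 12, |S1∩S2| = 6.
|S1 △ S2| = |S1| + |S2| − 2·|S1∩S2| = 29 + 12 − 12 = 29.00.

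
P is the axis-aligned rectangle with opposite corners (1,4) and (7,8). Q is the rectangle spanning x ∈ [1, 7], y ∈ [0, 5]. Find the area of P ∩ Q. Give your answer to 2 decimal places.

6.00

|P∩Q|: x∈[1,7], y∈[4,5] → 6·1 = 6.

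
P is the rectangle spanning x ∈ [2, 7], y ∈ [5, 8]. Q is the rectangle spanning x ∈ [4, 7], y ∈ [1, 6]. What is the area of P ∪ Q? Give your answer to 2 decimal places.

By inclusion–exclusion:
Individual areas: |P| = 15, |Q| = 15.
|P∩Q|: x∈[4,7], y∈[5,6] → 3·1 = 3.
|P ∪ Q| = 30 − 3 = 27.00.

27.00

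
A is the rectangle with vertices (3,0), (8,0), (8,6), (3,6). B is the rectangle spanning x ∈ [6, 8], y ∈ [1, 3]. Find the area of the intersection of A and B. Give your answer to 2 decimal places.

4.00

|A∩B|: x∈[6,8], y∈[1,3] → 2·2 = 4.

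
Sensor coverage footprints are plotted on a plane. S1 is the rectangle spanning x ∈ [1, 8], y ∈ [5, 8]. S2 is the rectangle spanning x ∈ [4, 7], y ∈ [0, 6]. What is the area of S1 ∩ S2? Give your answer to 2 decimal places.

|S1∩S2|: x∈[4,7], y∈[5,6] → 3·1 = 3.

3.00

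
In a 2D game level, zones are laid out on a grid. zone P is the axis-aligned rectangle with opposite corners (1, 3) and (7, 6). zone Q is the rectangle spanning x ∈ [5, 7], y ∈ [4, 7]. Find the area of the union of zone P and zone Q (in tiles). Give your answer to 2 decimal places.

20.00

By inclusion–exclusion:
Individual areas: |zone P| = 18, |zone Q| = 6.
|zone P∩zone Q|: x∈[5,7], y∈[4,6] → 2·2 = 4.
|zone P ∪ zone Q| = 24 − 4 = 20.00.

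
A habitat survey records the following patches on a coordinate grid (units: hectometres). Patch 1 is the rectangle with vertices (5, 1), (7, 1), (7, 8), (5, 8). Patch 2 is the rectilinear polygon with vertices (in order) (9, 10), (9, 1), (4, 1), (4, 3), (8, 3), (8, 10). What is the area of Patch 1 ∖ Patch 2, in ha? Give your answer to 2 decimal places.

|Patch 1| = 14, |Patch 1∩Patch 2| = 4.
|Patch 1 ∖ Patch 2| = |Patch 1| − |Patch 1∩Patch 2| = 14 − 4 = 10.00.

10.00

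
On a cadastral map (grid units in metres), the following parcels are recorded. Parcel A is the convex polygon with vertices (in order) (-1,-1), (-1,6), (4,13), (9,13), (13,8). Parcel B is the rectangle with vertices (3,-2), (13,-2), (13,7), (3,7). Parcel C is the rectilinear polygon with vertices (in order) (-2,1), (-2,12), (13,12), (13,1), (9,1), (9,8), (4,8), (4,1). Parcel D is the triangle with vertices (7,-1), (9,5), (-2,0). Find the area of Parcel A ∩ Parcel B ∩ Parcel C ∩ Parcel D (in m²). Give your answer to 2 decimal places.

The intersection is the polygon with vertices (4,2.214), (3,1.571), (3,2.273), (4,2.727).
By the shoelace formula its area is 0.61.

0.61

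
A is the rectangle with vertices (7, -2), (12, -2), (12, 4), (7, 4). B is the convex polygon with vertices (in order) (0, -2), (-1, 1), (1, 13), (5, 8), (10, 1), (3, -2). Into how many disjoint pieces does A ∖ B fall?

A ∖ B is a single connected region.

1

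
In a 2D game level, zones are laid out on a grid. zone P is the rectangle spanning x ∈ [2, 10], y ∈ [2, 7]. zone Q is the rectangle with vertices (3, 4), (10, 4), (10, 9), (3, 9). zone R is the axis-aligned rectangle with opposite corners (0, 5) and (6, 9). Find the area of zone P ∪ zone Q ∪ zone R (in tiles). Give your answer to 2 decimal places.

By inclusion–exclusion:
Individual areas: |zone P| = 40, |zone Q| = 35, |zone R| = 24.
|zone P∩zone Q|: x∈[3,10], y∈[4,7] → 7·3 = 21.
|zone P∩zone R|: x∈[2,6], y∈[5,7] → 4·2 = 8.
|zone Q∩zone R|: x∈[3,6], y∈[5,9] → 3·4 = 12.
|zone P∩zone Q∩zone R| = 6.
|zone P ∪ zone Q ∪ zone R| = 99 − 41 + 6 = 64.00.

64.00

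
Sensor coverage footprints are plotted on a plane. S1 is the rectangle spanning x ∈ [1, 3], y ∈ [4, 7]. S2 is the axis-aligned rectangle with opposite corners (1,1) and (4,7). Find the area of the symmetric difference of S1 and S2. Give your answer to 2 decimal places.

|S1∩S2|: x∈[1,3], y∈[4,7] → 2·3 = 6.
|S1 △ S2| = |S1| + |S2| − 2·|S1∩S2| = 6 + 18 − 12 = 12.00.

12.00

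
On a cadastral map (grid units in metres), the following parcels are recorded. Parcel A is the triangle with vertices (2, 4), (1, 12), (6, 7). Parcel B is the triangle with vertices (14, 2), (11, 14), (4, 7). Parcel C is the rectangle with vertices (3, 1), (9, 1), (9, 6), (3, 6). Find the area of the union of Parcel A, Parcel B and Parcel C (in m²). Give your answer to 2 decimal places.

By inclusion–exclusion:
Individual areas: |Parcel A| = 17.5, |Parcel B| = 52.5, |Parcel C| = 30.
|Parcel A∩Parcel B| = 1.6.
|Parcel A∩Parcel C| = 1.0417.
|Parcel B∩Parcel C| = 2.25.
|Parcel A∩Parcel B∩Parcel C| = 0.
|Parcel A ∪ Parcel B ∪ Parcel C| = 100 − 4.8917 + 0 = 95.11.

95.11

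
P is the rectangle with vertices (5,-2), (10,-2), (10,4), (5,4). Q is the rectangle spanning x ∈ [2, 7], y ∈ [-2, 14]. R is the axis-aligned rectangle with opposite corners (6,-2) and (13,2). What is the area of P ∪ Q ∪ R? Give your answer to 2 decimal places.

By inclusion–exclusion:
Individual areas: |P| = 30, |Q| = 80, |R| = 28.
|P∩Q|: x∈[5,7], y∈[-2,4] → 2·6 = 12.
|P∩R|: x∈[6,10], y∈[-2,2] → 4·4 = 16.
|Q∩R|: x∈[6,7], y∈[-2,2] → 1·4 = 4.
|P∩Q∩R| = 4.
|P ∪ Q ∪ R| = 138 − 32 + 4 = 110.00.

110.00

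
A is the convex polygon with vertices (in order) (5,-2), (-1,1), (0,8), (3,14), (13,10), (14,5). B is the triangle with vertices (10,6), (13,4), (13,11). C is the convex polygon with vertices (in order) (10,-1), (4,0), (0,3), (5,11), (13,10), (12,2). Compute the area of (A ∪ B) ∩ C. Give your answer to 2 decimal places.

100.10

The region (A ∪ B) ∩ C is the polygon with vertices (6.941,-0.49), (4,0), (0,3), (5,11), (13,10), (12.2,3.6).
By the shoelace formula its area is 100.10.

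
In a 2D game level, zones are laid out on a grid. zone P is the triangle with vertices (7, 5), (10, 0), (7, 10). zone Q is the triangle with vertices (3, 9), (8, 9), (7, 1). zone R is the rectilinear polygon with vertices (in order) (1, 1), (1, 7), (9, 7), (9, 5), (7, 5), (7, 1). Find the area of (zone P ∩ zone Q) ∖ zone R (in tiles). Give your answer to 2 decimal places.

1.35

|zone P ∩ zone Q| = 2.5959.
|(zone P ∩ zone Q) ∩ zone R| = 1.25.
|(zone P ∩ zone Q) ∖ zone R| = 2.5959 − 1.25 = 1.35.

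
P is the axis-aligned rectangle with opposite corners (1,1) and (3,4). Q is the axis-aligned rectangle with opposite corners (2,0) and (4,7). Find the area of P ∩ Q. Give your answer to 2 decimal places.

|P∩Q|: x∈[2,3], y∈[1,4] → 1·3 = 3.

3.00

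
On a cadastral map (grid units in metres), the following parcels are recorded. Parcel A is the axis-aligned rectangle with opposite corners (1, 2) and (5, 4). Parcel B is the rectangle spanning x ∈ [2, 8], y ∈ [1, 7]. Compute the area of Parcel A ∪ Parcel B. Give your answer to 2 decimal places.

By inclusion–exclusion:
Individual areas: |Parcel A| = 8, |Parcel B| = 36.
|Parcel A∩Parcel B|: x∈[2,5], y∈[2,4] → 3·2 = 6.
|Parcel A ∪ Parcel B| = 44 − 6 = 38.00.

38.00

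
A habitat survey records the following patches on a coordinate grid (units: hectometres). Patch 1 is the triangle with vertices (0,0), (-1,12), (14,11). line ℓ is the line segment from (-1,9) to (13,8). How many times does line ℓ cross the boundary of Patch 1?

The segment meets the boundary at (10.417,8.185), (-0.749,8.982).

2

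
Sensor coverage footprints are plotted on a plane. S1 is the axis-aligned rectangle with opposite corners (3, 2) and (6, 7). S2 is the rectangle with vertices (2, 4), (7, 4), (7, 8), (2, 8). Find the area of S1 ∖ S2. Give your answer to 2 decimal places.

|S1∩S2|: x∈[3,6], y∈[4,7] → 3·3 = 9.
|S1| = 15.
|S1 ∖ S2| = |S1| − |S1∩S2| = 15 − 9 = 6.00.

6.00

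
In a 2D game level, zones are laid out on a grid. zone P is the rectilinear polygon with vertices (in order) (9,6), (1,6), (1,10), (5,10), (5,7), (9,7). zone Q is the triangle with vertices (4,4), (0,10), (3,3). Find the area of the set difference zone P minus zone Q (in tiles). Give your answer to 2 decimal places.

18.51

|zone P| = 20, |zone P∩zone Q| = 1.4881.
|zone P ∖ zone Q| = |zone P| − |zone P∩zone Q| = 20 − 1.4881 = 18.51.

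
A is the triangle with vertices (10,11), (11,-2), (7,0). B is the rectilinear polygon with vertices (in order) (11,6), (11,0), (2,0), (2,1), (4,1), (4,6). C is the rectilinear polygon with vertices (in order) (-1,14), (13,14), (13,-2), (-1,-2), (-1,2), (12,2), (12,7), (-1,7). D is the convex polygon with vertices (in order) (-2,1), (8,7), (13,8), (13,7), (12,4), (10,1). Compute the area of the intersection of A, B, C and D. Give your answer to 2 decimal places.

2.92

The intersection is the polygon with vertices (7.545,2), (10.667,2), (10,1), (7.273,1).
By the shoelace formula its area is 2.92.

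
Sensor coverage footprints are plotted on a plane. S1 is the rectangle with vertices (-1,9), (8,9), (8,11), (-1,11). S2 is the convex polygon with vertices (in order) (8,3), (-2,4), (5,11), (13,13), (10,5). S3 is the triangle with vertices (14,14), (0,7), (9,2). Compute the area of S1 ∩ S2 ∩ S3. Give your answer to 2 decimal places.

4.00

The intersection is the polygon with vertices (8,9), (4,9), (8,11).
By the shoelace formula its area is 4.00.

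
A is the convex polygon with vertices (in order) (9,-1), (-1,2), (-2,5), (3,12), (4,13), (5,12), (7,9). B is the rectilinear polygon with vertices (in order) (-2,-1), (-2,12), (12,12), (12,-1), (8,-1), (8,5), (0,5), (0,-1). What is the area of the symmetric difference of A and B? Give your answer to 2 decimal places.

|A| = 88, |B| = 134, |A∩B| = 51.1.
|A △ B| = |A| + |B| − 2·|A∩B| = 88 + 134 − 102.2 = 119.80.

119.80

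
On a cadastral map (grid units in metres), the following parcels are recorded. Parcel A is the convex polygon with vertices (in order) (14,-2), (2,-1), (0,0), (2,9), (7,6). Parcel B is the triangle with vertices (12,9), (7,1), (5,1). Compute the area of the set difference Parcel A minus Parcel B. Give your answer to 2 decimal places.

|Parcel A| = 79.5, |Parcel A∩Parcel B| = 5.2314.
|Parcel A ∖ Parcel B| = |Parcel A| − |Parcel A∩Parcel B| = 79.5 − 5.2314 = 74.27.

74.27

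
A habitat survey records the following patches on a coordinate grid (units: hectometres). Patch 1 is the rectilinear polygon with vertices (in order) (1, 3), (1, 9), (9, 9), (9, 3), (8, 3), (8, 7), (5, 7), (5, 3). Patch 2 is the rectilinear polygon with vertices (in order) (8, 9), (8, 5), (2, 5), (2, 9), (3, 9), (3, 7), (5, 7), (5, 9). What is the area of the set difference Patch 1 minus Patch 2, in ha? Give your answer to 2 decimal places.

22.00

|Patch 1| = 36, |Patch 1∩Patch 2| = 14.
|Patch 1 ∖ Patch 2| = |Patch 1| − |Patch 1∩Patch 2| = 36 − 14 = 22.00.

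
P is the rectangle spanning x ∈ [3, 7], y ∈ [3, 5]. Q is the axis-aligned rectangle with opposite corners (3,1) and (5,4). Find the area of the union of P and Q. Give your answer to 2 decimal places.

12.00

By inclusion–exclusion:
Individual areas: |P| = 8, |Q| = 6.
|P∩Q|: x∈[3,5], y∈[3,4] → 2·1 = 2.
|P ∪ Q| = 14 − 2 = 12.00.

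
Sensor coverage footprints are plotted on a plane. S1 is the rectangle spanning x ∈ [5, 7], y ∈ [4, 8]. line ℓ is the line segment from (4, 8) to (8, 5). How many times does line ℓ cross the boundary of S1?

The segment meets the boundary at (7,5.75), (5,7.25).

2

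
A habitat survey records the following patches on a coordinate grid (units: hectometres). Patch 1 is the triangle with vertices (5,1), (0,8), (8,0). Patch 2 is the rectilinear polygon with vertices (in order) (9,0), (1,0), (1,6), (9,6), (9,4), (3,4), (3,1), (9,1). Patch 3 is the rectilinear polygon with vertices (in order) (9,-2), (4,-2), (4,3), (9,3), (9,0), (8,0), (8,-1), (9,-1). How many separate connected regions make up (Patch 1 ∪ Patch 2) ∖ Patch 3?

1

(Patch 1 ∪ Patch 2) ∖ Patch 3 is a single connected region.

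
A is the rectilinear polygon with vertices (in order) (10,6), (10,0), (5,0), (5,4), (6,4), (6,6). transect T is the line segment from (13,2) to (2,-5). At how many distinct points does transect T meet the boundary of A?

2

The segment meets the boundary at (9.857,0), (10,0.091).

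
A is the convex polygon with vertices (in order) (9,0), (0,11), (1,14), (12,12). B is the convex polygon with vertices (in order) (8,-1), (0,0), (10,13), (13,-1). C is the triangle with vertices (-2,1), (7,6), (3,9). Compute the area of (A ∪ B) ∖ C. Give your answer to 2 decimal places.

129.41

|A ∪ B| = 138.0219.
|(A ∪ B) ∩ C| = 8.6098.
|(A ∪ B) ∖ C| = 138.0219 − 8.6098 = 129.41.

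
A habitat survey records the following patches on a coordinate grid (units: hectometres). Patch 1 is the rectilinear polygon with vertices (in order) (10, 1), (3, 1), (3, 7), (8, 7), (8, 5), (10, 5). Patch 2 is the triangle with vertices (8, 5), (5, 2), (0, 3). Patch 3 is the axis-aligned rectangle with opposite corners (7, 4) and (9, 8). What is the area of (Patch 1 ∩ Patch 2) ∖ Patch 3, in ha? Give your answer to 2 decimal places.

6.60

|Patch 1 ∩ Patch 2| = 6.975.
|(Patch 1 ∩ Patch 2) ∩ Patch 3| = 0.375.
|(Patch 1 ∩ Patch 2) ∖ Patch 3| = 6.975 − 0.375 = 6.60.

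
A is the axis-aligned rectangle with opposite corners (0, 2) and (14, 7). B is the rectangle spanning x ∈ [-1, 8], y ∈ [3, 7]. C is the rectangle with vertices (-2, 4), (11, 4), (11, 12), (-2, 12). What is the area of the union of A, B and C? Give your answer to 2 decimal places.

By inclusion–exclusion:
Individual areas: |A| = 70, |B| = 36, |C| = 104.
|A∩B|: x∈[0,8], y∈[3,7] → 8·4 = 32.
|A∩C|: x∈[0,11], y∈[4,7] → 11·3 = 33.
|B∩C|: x∈[-1,8], y∈[4,7] → 9·3 = 27.
|A∩B∩C| = 24.
|A ∪ B ∪ C| = 210 − 92 + 24 = 142.00.

142.00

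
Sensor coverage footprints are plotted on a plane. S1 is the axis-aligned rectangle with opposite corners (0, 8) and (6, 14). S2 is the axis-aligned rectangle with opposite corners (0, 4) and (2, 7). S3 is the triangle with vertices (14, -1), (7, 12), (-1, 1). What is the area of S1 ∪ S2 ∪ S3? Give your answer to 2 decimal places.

129.53

By inclusion–exclusion:
Individual areas: |S1| = 36, |S2| = 6, |S3| = 90.5.
|S1∩S2| = 0 (no overlap).
|S1∩S3| = 2.5057.
|S2∩S3| = 0.4602.
|S1∩S2∩S3| = 0.
|S1 ∪ S2 ∪ S3| = 132.5 − 2.9659 + 0 = 129.53.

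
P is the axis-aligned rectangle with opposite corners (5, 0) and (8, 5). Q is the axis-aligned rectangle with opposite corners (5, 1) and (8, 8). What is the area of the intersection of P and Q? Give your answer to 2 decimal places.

|P∩Q|: x∈[5,8], y∈[1,5] → 3·4 = 12.

12.00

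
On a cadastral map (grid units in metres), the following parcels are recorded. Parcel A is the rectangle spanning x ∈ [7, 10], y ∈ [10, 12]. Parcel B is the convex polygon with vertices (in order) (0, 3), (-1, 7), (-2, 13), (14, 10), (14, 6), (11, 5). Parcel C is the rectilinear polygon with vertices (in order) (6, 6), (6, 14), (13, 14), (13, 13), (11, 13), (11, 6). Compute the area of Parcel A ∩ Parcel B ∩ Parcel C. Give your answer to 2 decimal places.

The intersection is the polygon with vertices (7,10), (7,11.312), (10,10.75), (10,10).
By the shoelace formula its area is 3.09.

3.09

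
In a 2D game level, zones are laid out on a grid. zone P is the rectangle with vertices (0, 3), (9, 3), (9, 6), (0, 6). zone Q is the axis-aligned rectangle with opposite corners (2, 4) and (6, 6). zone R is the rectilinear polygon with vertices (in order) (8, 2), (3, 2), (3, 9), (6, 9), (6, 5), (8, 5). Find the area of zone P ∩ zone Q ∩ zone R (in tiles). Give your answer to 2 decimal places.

6.00

The intersection is the polygon with vertices (6,5), (6,4), (3,4), (3,6), (6,6).
By the shoelace formula its area is 6.00.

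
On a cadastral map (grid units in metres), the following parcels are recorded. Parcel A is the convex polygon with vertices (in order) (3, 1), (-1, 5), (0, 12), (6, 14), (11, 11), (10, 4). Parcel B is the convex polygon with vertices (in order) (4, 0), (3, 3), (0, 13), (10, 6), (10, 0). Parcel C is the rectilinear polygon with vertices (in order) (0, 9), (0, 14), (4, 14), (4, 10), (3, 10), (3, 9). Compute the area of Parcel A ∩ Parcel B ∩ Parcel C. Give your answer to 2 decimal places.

The intersection is the polygon with vertices (4,10.2), (4,10), (3,10), (3,9), (1.2,9), (0.273,12.091), (0.968,12.323).
By the shoelace formula its area is 6.65.

6.65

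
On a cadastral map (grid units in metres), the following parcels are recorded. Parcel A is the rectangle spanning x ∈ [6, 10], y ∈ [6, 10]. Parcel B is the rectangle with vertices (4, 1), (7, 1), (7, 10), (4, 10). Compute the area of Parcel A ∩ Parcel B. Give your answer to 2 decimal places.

|Parcel A∩Parcel B|: x∈[6,7], y∈[6,10] → 1·4 = 4.

4.00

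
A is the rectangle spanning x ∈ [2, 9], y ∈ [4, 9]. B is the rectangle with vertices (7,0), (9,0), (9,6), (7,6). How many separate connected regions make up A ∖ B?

1

A ∖ B is a single connected region.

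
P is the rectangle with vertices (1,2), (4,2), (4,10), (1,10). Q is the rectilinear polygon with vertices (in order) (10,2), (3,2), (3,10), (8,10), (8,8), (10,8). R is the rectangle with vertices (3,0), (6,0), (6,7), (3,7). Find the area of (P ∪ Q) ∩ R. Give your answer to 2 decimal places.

15.00

The region (P ∪ Q) ∩ R is the polygon with vertices (4,2), (3,2), (3,7), (6,7), (6,2).
By the shoelace formula its area is 15.00.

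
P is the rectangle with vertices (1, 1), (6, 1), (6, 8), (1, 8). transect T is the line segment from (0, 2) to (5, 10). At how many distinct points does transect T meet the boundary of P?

2

The segment meets the boundary at (3.75,8), (1,3.6).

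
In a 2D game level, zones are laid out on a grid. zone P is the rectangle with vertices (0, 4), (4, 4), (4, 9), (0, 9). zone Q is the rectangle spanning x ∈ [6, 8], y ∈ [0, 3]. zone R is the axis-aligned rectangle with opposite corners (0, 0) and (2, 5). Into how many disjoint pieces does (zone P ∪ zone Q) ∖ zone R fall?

(zone P ∪ zone Q) ∖ zone R splits into 2 disjoint pieces (area 18, area 6).

2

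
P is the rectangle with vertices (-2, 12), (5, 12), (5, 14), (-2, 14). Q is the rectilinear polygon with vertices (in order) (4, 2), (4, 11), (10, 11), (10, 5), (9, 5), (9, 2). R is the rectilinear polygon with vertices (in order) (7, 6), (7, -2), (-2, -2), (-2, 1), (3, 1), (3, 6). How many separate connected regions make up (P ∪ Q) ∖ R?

(P ∪ Q) ∖ R splits into 2 disjoint pieces (area 14, area 39).

2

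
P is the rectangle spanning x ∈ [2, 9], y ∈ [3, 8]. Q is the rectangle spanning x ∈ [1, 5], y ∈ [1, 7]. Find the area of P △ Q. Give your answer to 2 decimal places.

35.00

|P∩Q|: x∈[2,5], y∈[3,7] → 3·4 = 12.
|P △ Q| = |P| + |Q| − 2·|P∩Q| = 35 + 24 − 24 = 35.00.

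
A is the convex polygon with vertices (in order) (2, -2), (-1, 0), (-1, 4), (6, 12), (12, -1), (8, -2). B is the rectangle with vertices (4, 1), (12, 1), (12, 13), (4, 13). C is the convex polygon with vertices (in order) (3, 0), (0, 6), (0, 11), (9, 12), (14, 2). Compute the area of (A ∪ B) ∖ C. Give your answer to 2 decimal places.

|A ∪ B| = 158.3626.
|(A ∪ B) ∩ C| = 99.0786.
|(A ∪ B) ∖ C| = 158.3626 − 99.0786 = 59.28.

59.28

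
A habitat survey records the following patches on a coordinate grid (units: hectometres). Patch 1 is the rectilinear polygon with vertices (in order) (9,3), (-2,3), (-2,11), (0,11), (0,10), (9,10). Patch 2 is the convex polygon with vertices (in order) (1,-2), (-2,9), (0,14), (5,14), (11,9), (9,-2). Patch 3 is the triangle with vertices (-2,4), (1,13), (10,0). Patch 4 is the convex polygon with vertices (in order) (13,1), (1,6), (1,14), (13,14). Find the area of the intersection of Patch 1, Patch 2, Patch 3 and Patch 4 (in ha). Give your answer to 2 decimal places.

The intersection is the polygon with vertices (3.077,10), (7.811,3.162), (1,6), (1,10).
By the shoelace formula its area is 20.72.

20.72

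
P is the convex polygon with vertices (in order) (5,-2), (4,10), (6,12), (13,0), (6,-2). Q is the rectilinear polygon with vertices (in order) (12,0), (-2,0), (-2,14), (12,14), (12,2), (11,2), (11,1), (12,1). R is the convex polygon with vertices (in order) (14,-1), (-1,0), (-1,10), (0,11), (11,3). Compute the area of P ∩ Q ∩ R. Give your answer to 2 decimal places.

The intersection is the polygon with vertices (11,2), (11,1), (12,1), (12,0), (4.833,0), (4.169,7.968), (11,3), (11.75,2).
By the shoelace formula its area is 36.19.

36.19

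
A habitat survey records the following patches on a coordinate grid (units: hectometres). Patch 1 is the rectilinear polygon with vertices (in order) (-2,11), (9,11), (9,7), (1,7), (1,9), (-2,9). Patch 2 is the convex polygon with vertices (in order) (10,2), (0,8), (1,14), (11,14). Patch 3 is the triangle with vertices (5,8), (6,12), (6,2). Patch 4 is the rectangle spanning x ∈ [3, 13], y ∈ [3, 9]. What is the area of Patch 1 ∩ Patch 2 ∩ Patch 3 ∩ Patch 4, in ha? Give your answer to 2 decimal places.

1.79

The intersection is the polygon with vertices (5,8), (5.25,9), (6,9), (6,7), (5.167,7).
By the shoelace formula its area is 1.79.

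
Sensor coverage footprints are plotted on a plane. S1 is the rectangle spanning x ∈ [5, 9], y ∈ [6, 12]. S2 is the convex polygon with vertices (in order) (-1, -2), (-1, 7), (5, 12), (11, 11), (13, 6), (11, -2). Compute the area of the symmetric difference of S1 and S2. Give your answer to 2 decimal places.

|S1| = 24, |S2| = 163, |S1∩S2| = 22.6667.
|S1 △ S2| = |S1| + |S2| − 2·|S1∩S2| = 24 + 163 − 45.3333 = 141.67.

141.67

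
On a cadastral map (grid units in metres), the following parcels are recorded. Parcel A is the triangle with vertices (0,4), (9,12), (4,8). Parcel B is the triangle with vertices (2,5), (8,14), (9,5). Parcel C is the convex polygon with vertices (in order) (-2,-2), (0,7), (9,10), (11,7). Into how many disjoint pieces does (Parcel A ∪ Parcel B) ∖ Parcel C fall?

2

(Parcel A ∪ Parcel B) ∖ Parcel C splits into 2 disjoint pieces (area 9.076, area 0.254).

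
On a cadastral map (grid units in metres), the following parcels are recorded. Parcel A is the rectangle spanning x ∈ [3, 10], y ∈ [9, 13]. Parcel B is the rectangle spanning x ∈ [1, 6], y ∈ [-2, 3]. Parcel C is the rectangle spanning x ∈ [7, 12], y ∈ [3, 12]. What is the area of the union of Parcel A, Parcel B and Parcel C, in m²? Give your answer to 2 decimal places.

By inclusion–exclusion:
Individual areas: |Parcel A| = 28, |Parcel B| = 25, |Parcel C| = 45.
|Parcel A∩Parcel B| = 0 (no overlap).
|Parcel A∩Parcel C|: x∈[7,10], y∈[9,12] → 3·3 = 9.
|Parcel B∩Parcel C| = 0 (no overlap).
|Parcel A∩Parcel B∩Parcel C| = 0.
|Parcel A ∪ Parcel B ∪ Parcel C| = 98 − 9 + 0 = 89.00.

89.00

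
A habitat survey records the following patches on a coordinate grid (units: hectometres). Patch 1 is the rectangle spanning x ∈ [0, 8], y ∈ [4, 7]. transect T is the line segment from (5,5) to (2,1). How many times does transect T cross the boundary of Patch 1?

1

The segment meets the boundary at (4.25,4).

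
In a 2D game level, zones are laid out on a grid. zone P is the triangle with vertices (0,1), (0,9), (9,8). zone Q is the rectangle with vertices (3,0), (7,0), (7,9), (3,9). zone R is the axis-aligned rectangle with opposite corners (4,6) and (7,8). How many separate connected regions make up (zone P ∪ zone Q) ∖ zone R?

(zone P ∪ zone Q) ∖ zone R is a single connected region.

1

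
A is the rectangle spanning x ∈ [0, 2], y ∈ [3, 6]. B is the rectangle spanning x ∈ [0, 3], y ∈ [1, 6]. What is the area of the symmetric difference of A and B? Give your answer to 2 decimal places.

9.00

|A∩B|: x∈[0,2], y∈[3,6] → 2·3 = 6.
|A △ B| = |A| + |B| − 2·|A∩B| = 6 + 15 − 12 = 9.00.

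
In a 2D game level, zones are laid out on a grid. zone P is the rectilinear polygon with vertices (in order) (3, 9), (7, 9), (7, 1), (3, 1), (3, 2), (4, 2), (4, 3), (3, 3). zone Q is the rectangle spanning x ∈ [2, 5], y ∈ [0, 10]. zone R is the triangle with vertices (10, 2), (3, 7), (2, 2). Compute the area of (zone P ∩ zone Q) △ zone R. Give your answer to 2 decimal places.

|zone P ∩ zone Q| = 15.
|(zone P ∩ zone Q) ∩ zone R| = 7.5714.
|(zone P ∩ zone Q) △ zone R| = 15 + 20 − 15.1429 = 19.86.

19.86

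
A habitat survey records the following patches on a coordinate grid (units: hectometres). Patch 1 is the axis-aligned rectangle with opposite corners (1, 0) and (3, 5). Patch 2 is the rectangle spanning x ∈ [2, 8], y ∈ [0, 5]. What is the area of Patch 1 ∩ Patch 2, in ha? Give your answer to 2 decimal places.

5.00

|Patch 1∩Patch 2|: x∈[2,3], y∈[0,5] → 1·5 = 5.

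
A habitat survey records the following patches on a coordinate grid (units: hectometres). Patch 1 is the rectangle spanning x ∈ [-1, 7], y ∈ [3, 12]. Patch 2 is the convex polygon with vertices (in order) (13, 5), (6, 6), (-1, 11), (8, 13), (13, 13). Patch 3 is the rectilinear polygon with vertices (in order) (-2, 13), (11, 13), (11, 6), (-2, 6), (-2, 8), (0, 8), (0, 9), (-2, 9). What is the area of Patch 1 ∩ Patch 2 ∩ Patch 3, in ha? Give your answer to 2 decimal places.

The intersection is the polygon with vertices (7,6), (6,6), (-1,11), (3.5,12), (7,12).
By the shoelace formula its area is 28.25.

28.25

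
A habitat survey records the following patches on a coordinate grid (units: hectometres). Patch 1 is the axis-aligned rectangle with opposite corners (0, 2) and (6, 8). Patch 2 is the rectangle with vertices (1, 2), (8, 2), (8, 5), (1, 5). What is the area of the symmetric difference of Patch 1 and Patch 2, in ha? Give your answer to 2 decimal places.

|Patch 1∩Patch 2|: x∈[1,6], y∈[2,5] → 5·3 = 15.
|Patch 1 △ Patch 2| = |Patch 1| + |Patch 2| − 2·|Patch 1∩Patch 2| = 36 + 21 − 30 = 27.00.

27.00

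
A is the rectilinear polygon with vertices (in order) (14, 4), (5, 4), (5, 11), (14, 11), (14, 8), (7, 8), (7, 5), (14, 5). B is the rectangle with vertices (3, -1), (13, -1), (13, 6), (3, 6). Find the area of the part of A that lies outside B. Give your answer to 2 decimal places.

32.00

|A| = 42, |A∩B| = 10.
|A ∖ B| = |A| − |A∩B| = 42 − 10 = 32.00.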